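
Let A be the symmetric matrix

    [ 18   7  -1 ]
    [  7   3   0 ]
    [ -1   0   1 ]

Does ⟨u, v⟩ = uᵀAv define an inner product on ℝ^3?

Leading principal minors: Δ_1 = 18, Δ_2 = 5, Δ_3 = 2.
All leading principal minors are positive, so by Sylvester's criterion Q is positive definite.
⟨·,·⟩ is an inner product exactly when A is positive definite.

yes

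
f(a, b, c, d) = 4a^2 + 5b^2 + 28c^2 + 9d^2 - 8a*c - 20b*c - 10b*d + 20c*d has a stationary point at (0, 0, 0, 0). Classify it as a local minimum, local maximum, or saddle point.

The Hessian at the origin is H = [[8, 0, -8, 0], [0, 10, -20, -10], [-8, -20, 56, 20], [0, -10, 20, 18]].
Symmetric row and column elimination reduces H to a congruent diagonal form with pivots 8, 10, 8, 8.
So there are 4 positive pivots.
H is positive definite, so the origin is a strict local minimum.

local minimum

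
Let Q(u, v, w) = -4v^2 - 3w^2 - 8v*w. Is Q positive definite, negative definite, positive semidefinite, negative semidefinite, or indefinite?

indefinite

The associated matrix is A = [[0, 0, 0], [0, -4, -4], [0, -4, -3]].
Congruent diagonalization of A (simultaneous row and column reduction) yields pivots 0, -4, 1.
So there are 1 positive, 1 negative, 1 zero pivots.
Hence Q is indefinite.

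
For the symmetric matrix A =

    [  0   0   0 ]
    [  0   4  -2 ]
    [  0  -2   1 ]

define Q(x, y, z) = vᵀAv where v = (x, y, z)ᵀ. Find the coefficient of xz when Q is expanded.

0

The coefficient of xz is A[1,3] + A[3,1] = 2·0 = 0.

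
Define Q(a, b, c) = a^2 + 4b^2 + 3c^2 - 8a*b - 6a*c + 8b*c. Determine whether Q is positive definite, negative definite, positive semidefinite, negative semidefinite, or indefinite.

indefinite

Write A = [[1, -4, -3], [-4, 4, 4], [-3, 4, 3]].
An LDLᵀ factorisation of A has diagonal entries 1, -12, -2/3.
Counting signs: 1 positive, 2 negative.
Hence Q is indefinite.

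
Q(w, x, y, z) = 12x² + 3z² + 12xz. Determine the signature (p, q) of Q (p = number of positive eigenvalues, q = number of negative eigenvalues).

The symmetric matrix is A = [[0, 0, 0, 0], [0, 12, 0, 6], [0, 0, 0, 0], [0, 6, 0, 3]].
Applying the same elementary operations to the rows and columns of A produces a congruent diagonal matrix with entries 0, 12, 0, 0.
That gives 1 positive, 3 zero pivots.

(1, 0)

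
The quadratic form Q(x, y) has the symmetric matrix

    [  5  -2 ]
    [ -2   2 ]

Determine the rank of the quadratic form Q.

Applying the same elementary operations to the rows and columns of A produces a congruent diagonal matrix with entries 5, 6/5.
So there are 2 positive pivots.
The rank is the number of nonzero pivots: 2.

2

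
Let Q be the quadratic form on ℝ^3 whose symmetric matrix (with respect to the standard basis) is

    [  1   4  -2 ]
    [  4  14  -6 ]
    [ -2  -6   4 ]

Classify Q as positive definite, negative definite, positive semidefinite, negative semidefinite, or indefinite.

indefinite

Applying the same elementary operations to the rows and columns of A produces a congruent diagonal matrix with entries 1, -2, 2.
So there are 2 positive, 1 negative pivots.
Hence Q is indefinite.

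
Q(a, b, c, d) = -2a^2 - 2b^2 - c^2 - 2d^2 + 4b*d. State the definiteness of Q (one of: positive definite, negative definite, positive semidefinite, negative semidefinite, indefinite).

negative semidefinite

The symmetric matrix is A = [[-2, 0, 0, 0], [0, -2, 0, 2], [0, 0, -1, 0], [0, 2, 0, -2]].
Congruent diagonalization of A (simultaneous row and column reduction) yields pivots -2, -2, -1, 0.
Counting signs: 3 negative, 1 zero.
Hence Q is negative semidefinite.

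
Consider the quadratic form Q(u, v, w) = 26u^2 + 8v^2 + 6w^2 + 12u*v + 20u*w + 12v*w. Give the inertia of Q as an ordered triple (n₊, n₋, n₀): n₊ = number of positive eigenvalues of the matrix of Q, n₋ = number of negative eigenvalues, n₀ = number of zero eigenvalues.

(3, 0, 0)

The associated matrix is A = [[26, 6, 10], [6, 8, 6], [10, 6, 6]].
Row-reducing A symmetrically gives the diagonal entries 26, 86/13, 4/43.
Counting signs: 3 positive.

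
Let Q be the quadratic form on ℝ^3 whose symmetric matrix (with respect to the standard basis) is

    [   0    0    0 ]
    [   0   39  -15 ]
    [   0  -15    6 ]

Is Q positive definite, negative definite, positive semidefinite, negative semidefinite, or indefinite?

positive semidefinite

Symmetric row and column elimination reduces A to a congruent diagonal form with pivots 0, 39, 3/13.
So there are 2 positive, 1 zero pivots.
Hence Q is positive semidefinite.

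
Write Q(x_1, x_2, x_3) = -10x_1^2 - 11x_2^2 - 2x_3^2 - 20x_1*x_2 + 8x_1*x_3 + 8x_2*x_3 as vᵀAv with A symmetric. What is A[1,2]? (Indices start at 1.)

The coefficient of x_1·x_2 in Q is -20. For a symmetric A this equals A[1,2] + A[2,1] = 2·A[1,2].
So A[1,2] = -20/2 = -10.

-10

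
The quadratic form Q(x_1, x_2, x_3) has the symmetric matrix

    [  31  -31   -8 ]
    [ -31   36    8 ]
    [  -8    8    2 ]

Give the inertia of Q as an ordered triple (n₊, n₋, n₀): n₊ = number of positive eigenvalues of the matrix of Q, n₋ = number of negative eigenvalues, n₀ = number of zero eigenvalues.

Symmetric row and column elimination reduces A to a congruent diagonal form with pivots 31, 5, -2/31.
Counting signs: 2 positive, 1 negative.

(2, 1, 0)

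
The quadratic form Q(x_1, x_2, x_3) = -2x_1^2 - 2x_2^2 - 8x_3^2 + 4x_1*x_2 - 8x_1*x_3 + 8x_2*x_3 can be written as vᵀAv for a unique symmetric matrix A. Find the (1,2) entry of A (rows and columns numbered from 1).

2

The coefficient of x_1·x_2 in Q is 4. For a symmetric A this equals A[1,2] + A[2,1] = 2·A[1,2].
So A[1,2] = 4/2 = 2.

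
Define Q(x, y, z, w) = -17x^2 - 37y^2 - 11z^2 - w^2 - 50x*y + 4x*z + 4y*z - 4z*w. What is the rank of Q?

The associated matrix is A = [[-17, -25, 2, 0], [-25, -37, 2, 0], [2, 2, -11, -2], [0, 0, -2, -1]].
Congruent diagonalization of A (simultaneous row and column reduction) yields pivots -17, -4/17, -7, -3/7.
That gives 4 negative pivots.
The rank is the number of nonzero pivots: 4.

4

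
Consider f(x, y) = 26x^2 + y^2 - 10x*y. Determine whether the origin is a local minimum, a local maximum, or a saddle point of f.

The Hessian at the origin is H = [[52, -10], [-10, 2]].
det H = 52·2 − (-10)² = 4 > 0 and H[1,1] = 52 > 0, so H is positive definite.
Therefore the origin is a local minimum.

local minimum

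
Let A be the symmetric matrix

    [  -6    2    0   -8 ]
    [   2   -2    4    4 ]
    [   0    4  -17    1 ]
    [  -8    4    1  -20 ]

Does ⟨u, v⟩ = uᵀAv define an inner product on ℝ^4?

no

Leading principal minors: Δ_1 = -6, Δ_2 = 8, Δ_3 = -40, Δ_4 = 120.
The signs alternate starting with Δ_1 < 0, so by Sylvester's criterion Q is negative definite.
⟨·,·⟩ is an inner product exactly when A is positive definite.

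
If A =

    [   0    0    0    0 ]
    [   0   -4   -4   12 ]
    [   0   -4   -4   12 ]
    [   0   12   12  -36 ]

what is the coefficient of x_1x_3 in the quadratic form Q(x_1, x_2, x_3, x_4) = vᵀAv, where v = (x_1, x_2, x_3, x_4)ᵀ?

0

The coefficient of x_1x_3 is A[1,3] + A[3,1] = 2·0 = 0.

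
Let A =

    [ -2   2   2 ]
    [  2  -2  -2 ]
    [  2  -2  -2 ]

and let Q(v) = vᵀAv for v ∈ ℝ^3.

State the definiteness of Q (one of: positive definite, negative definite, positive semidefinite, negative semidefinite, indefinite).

negative semidefinite

Applying the same elementary operations to the rows and columns of A produces a congruent diagonal matrix with entries -2, 0, 0.
Counting signs: 1 negative, 2 zero.
Hence Q is negative semidefinite.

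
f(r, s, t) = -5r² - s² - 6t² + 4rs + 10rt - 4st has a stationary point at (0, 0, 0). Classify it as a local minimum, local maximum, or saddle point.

local maximum

The Hessian at the origin is H = [[-10, 4, 10], [4, -2, -4], [10, -4, -12]].
Row-reducing H symmetrically gives the diagonal entries -10, -2/5, -2.
So there are 3 negative pivots.
H is negative definite, so the origin is a strict local maximum.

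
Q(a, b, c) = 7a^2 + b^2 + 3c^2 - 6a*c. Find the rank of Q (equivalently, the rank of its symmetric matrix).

3

Write A = [[7, 0, -3], [0, 1, 0], [-3, 0, 3]].
An LDLᵀ factorisation of A has diagonal entries 7, 1, 12/7.
So there are 3 positive pivots.
The rank is the number of nonzero pivots: 3.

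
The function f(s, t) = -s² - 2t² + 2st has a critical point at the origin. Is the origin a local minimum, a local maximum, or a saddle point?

local maximum

The Hessian at the origin is H = [[-2, 2], [2, -4]].
det H = -2·-4 − (2)² = 4 > 0 and H[1,1] = -2 < 0, so H is negative definite.
Therefore the origin is a local maximum.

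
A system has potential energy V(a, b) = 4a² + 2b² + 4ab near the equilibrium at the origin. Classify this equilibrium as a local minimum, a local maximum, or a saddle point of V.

local minimum

The Hessian at the origin is H = [[8, 4], [4, 4]].
det H = 8·4 − (4)² = 16 > 0 and H[1,1] = 8 > 0, so H is positive definite.
Therefore the origin is a local minimum.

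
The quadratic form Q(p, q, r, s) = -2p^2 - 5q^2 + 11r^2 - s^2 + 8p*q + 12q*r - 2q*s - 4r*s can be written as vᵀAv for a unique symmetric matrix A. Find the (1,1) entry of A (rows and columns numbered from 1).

The coefficient of p^2 in Q is -2, and that is exactly A[1,1].

-2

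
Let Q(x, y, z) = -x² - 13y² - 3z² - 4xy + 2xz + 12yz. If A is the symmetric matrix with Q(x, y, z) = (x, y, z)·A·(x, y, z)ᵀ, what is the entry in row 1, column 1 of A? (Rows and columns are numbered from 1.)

The coefficient of x² in Q is -1, and that is exactly A[1,1].

-1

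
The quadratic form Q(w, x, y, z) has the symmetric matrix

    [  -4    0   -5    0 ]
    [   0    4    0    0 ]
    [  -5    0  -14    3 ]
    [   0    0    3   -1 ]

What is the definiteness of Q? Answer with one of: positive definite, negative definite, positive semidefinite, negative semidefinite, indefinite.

An LDLᵀ factorisation of A has diagonal entries -4, 4, -31/4, 5/31.
So there are 2 positive, 2 negative pivots.
Hence Q is indefinite.

indefinite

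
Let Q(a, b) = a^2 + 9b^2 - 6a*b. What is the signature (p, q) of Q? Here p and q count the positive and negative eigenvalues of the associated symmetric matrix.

The symmetric matrix is A = [[1, -3], [-3, 9]].
Congruent diagonalization of A (simultaneous row and column reduction) yields pivots 1, 0.
Counting signs: 1 positive, 1 zero.

(1, 0)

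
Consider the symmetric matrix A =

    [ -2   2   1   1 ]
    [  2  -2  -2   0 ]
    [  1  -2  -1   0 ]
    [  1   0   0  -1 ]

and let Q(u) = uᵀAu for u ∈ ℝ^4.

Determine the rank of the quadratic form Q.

3

Row reduction of A gives 3 nonzero rows, so rank A = 3.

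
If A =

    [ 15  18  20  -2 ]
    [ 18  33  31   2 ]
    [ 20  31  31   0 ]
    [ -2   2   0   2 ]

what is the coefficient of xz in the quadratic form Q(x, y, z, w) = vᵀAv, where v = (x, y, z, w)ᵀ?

40

The coefficient of xz is A[1,3] + A[3,1] = 2·20 = 40.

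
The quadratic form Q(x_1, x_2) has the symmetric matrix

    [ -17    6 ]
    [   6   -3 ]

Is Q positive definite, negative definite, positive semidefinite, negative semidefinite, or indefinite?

negative definite

Applying the same elementary operations to the rows and columns of A produces a congruent diagonal matrix with entries -17, -15/17.
That gives 2 negative pivots.
Hence Q is negative definite.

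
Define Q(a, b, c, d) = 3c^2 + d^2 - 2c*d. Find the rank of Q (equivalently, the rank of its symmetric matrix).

The symmetric matrix is A = [[0, 0, 0, 0], [0, 0, 0, 0], [0, 0, 3, -1], [0, 0, -1, 1]].
Symmetric row and column elimination reduces A to a congruent diagonal form with pivots 0, 0, 3, 2/3.
That gives 2 positive, 2 zero pivots.
The rank is the number of nonzero pivots: 2.

2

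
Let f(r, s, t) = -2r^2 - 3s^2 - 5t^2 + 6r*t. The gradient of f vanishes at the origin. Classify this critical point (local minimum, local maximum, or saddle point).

local maximum

The Hessian at the origin is H = [[-4, 0, 6], [0, -6, 0], [6, 0, -10]].
Congruent diagonalization of H (simultaneous row and column reduction) yields pivots -4, -6, -1.
That gives 3 negative pivots.
H is negative definite, so the origin is a strict local maximum.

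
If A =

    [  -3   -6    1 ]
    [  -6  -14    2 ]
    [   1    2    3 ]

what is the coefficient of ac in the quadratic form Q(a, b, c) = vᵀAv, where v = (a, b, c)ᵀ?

The coefficient of ac is A[1,3] + A[3,1] = 2·1 = 2.

2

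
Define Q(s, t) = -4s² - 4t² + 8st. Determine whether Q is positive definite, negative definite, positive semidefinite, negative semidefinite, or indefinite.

negative semidefinite

The symmetric matrix of Q is [[-4, 4], [4, -4]].
For the 2×2 matrix [[-4, 4], [4, -4]]: det = -4·-4 − (4)² = 0, trace = -8.
det = 0 so one eigenvalue is zero; the form is semidefinite with the sign of the trace.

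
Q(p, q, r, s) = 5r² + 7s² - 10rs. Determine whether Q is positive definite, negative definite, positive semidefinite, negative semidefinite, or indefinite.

positive semidefinite

The symmetric matrix is A = [[0, 0, 0, 0], [0, 0, 0, 0], [0, 0, 5, -5], [0, 0, -5, 7]].
Row-reducing A symmetrically gives the diagonal entries 0, 0, 5, 2.
So there are 2 positive, 2 zero pivots.
Hence Q is positive semidefinite.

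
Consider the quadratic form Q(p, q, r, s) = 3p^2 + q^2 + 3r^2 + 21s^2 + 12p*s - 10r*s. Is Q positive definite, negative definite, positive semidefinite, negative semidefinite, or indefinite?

positive definite

The symmetric matrix of Q is A = [[3, 0, 0, 6], [0, 1, 0, 0], [0, 0, 3, -5], [6, 0, -5, 21]].
Leading principal minors: Δ_1 = 3, Δ_2 = 3, Δ_3 = 9, Δ_4 = 6.
All leading principal minors are positive, so by Sylvester's criterion Q is positive definite.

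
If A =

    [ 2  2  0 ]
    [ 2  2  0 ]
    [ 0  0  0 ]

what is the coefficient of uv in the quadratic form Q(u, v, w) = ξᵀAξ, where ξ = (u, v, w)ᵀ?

The coefficient of uv is A[1,2] + A[2,1] = 2·2 = 4.

4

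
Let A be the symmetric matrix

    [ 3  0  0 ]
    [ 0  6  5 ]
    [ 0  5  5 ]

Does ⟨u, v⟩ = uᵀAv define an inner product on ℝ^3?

yes

Row-reducing A symmetrically gives the diagonal entries 3, 6, 5/6.
So there are 3 positive pivots.
Hence Q is positive definite.
⟨·,·⟩ is an inner product exactly when A is positive definite.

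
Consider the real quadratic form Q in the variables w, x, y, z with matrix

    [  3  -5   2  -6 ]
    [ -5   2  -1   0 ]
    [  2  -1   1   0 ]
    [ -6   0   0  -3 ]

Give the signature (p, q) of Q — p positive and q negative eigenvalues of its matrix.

Applying the same elementary operations to the rows and columns of A produces a congruent diagonal matrix with entries 3, -19/3, 10/19, 3/5.
Counting signs: 3 positive, 1 negative.

(3, 1)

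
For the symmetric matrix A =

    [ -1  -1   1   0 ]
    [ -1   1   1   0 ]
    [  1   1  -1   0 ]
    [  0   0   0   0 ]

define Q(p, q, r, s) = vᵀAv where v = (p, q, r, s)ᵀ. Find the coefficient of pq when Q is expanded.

The coefficient of pq is A[1,2] + A[2,1] = 2·(-1) = -2.

-2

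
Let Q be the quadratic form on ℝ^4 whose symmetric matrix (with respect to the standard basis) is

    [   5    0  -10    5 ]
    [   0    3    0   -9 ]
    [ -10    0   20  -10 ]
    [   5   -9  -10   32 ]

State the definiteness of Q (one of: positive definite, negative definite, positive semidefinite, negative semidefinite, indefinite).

Symmetric row and column elimination reduces A to a congruent diagonal form with pivots 5, 3, 0, 0.
So there are 2 positive, 2 zero pivots.
Hence Q is positive semidefinite.

positive semidefinite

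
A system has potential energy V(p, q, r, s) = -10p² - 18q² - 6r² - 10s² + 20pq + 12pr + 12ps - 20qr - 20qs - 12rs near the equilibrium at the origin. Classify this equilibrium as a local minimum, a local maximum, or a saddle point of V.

local maximum

The Hessian at the origin is H = [[-20, 20, 12, 12], [20, -36, -20, -20], [12, -20, -12, -12], [12, -20, -12, -20]].
An LDLᵀ factorisation of H has diagonal entries -20, -16, -4/5, -8.
Counting signs: 4 negative.
H is negative definite, so the origin is a strict local maximum.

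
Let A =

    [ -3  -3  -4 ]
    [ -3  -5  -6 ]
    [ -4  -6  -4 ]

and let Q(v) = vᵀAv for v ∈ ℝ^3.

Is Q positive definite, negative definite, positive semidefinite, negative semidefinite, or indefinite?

indefinite

Row-reducing A symmetrically gives the diagonal entries -3, -2, 10/3.
That gives 1 positive, 2 negative pivots.
Hence Q is indefinite.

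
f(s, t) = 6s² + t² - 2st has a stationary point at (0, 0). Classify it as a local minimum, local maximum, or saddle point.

local minimum

The Hessian at the origin is H = [[12, -2], [-2, 2]].
det H = 12·2 − (-2)² = 20 > 0 and H[1,1] = 12 > 0, so H is positive definite.
Therefore the origin is a local minimum.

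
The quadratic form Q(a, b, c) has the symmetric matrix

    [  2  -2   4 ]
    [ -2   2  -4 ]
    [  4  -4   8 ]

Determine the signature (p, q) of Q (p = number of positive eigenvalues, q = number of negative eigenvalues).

Symmetric row and column elimination reduces A to a congruent diagonal form with pivots 2, 0, 0.
So there are 1 positive, 2 zero pivots.

(1, 0)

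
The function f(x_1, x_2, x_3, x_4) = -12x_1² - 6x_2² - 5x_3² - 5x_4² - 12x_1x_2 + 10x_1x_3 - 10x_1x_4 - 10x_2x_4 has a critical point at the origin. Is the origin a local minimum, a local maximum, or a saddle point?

The Hessian at the origin is H = [[-24, -12, 10, -10], [-12, -12, 0, -10], [10, 0, -10, 0], [-10, -10, 0, -10]].
Row-reducing H symmetrically gives the diagonal entries -24, -6, -5/3, -5/3.
Counting signs: 4 negative.
H is negative definite, so the origin is a strict local maximum.

local maximum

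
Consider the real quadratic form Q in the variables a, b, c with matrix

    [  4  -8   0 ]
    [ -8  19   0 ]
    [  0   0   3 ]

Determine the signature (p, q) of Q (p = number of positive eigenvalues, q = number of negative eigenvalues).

(3, 0)

Congruent diagonalization of A (simultaneous row and column reduction) yields pivots 4, 3, 3.
So there are 3 positive pivots.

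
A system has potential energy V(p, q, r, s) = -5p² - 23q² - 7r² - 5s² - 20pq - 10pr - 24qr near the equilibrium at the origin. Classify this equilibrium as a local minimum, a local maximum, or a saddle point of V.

The Hessian at the origin is H = [[-10, -20, -10, 0], [-20, -46, -24, 0], [-10, -24, -14, 0], [0, 0, 0, -10]].
Applying the same elementary operations to the rows and columns of H produces a congruent diagonal matrix with entries -10, -6, -4/3, -10.
So there are 4 negative pivots.
H is negative definite, so the origin is a strict local maximum.

local maximum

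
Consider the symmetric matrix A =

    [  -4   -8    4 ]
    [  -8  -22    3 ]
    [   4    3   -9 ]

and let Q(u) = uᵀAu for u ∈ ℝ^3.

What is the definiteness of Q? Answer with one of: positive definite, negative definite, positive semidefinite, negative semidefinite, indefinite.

Congruent diagonalization of A (simultaneous row and column reduction) yields pivots -4, -6, -5/6.
That gives 3 negative pivots.
Hence Q is negative definite.

negative definite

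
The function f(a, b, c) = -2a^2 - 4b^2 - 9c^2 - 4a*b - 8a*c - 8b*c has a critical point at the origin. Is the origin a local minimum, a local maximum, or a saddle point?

local maximum

The Hessian at the origin is H = [[-4, -4, -8], [-4, -8, -8], [-8, -8, -18]].
Symmetric row and column elimination reduces H to a congruent diagonal form with pivots -4, -4, -2.
Counting signs: 3 negative.
H is negative definite, so the origin is a strict local maximum.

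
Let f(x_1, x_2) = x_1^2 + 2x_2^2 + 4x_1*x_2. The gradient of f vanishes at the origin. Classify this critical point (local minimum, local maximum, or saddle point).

saddle point

The Hessian at the origin is H = [[2, 4], [4, 4]].
det H = 2·4 − (4)² = -8 < 0, so H is indefinite.
Therefore the origin is a saddle point.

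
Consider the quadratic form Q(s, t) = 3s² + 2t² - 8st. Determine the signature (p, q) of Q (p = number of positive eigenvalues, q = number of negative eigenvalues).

Write A = [[3, -4], [-4, 2]].
Applying the same elementary operations to the rows and columns of A produces a congruent diagonal matrix with entries 3, -10/3.
So there are 1 positive, 1 negative pivots.

(1, 1)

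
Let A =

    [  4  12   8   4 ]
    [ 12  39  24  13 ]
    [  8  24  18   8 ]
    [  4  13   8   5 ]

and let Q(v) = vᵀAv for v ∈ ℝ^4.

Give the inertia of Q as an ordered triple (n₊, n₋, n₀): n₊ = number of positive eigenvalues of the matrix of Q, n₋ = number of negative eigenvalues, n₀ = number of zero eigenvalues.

(4, 0, 0)

Applying the same elementary operations to the rows and columns of A produces a congruent diagonal matrix with entries 4, 3, 2, 2/3.
That gives 4 positive pivots.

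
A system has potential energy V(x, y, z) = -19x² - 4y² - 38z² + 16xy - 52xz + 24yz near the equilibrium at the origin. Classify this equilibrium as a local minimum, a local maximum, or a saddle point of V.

The Hessian at the origin is H = [[-38, 16, -52], [16, -8, 24], [-52, 24, -76]].
Congruent diagonalization of H (simultaneous row and column reduction) yields pivots -38, -24/19, -4/3.
Counting signs: 3 negative.
H is negative definite, so the origin is a strict local maximum.

local maximum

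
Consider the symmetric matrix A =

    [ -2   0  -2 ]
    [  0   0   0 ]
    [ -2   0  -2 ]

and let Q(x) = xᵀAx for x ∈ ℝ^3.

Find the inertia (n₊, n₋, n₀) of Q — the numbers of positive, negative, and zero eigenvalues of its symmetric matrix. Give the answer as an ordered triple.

Row-reducing A symmetrically gives the diagonal entries -2, 0, 0.
Counting signs: 1 negative, 2 zero.

(0, 1, 2)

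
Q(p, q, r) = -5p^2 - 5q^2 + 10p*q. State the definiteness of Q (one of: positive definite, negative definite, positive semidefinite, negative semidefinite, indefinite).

The associated matrix is A = [[-5, 5, 0], [5, -5, 0], [0, 0, 0]].
Symmetric row and column elimination reduces A to a congruent diagonal form with pivots -5, 0, 0.
So there are 1 negative, 2 zero pivots.
Hence Q is negative semidefinite.

negative semidefinite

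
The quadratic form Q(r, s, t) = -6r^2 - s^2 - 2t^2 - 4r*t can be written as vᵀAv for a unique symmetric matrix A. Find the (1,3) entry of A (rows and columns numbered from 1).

The coefficient of r·t in Q is -4. For a symmetric A this equals A[1,3] + A[3,1] = 2·A[1,3].
So A[1,3] = -4/2 = -2.

-2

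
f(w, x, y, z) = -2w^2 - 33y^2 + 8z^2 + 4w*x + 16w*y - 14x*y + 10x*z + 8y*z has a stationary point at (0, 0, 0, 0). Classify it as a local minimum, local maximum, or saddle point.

saddle point

The Hessian at the origin is H = [[-4, 4, 16, 0], [4, 0, -14, 10], [16, -14, -66, 8], [0, 10, 8, 16]].
An LDLᵀ factorisation of H has diagonal entries -4, 4, -3, -6.
So there are 1 positive, 3 negative pivots.
H is indefinite, so the origin is a saddle point.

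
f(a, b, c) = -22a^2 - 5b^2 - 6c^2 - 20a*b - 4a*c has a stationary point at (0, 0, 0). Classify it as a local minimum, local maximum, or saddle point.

local maximum

The Hessian at the origin is H = [[-44, -20, -4], [-20, -10, 0], [-4, 0, -12]].
Row-reducing H symmetrically gives the diagonal entries -44, -10/11, -8.
Counting signs: 3 negative.
H is negative definite, so the origin is a strict local maximum.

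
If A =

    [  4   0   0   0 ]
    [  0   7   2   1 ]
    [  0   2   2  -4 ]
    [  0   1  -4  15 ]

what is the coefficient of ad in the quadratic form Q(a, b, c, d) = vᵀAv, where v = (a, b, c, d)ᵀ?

0

The coefficient of ad is A[1,4] + A[4,1] = 2·0 = 0.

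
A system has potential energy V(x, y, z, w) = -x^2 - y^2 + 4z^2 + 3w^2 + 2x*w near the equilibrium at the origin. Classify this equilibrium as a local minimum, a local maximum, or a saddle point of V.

The Hessian at the origin is H = [[-2, 0, 0, 2], [0, -2, 0, 0], [0, 0, 8, 0], [2, 0, 0, 6]].
An LDLᵀ factorisation of H has diagonal entries -2, -2, 8, 8.
That gives 2 positive, 2 negative pivots.
H is indefinite, so the origin is a saddle point.

saddle point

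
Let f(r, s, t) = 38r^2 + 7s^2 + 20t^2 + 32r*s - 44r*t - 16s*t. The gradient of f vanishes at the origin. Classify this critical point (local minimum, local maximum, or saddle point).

local minimum

The Hessian at the origin is H = [[76, 32, -44], [32, 14, -16], [-44, -16, 40]].
Applying the same elementary operations to the rows and columns of H produces a congruent diagonal matrix with entries 76, 10/19, 12/5.
That gives 3 positive pivots.
H is positive definite, so the origin is a strict local minimum.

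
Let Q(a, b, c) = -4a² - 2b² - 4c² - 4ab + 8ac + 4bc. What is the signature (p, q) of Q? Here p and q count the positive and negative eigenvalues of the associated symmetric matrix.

The associated matrix is A = [[-4, -2, 4], [-2, -2, 2], [4, 2, -4]].
Symmetric row and column elimination reduces A to a congruent diagonal form with pivots -4, -1, 0.
Counting signs: 2 negative, 1 zero.

(0, 2)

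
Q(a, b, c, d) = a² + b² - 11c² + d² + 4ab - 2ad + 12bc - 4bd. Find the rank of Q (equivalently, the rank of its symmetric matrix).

3

The symmetric matrix is A = [[1, 2, 0, -1], [2, 1, 6, -2], [0, 6, -11, 0], [-1, -2, 0, 1]].
Row-reducing A symmetrically gives the diagonal entries 1, -3, 1, 0.
That gives 2 positive, 1 negative, 1 zero pivots.
The rank is the number of nonzero pivots: 3.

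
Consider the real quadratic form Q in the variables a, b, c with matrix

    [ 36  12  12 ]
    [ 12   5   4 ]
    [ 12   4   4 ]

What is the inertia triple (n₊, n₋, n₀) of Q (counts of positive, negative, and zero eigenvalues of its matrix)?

(2, 0, 1)

Row-reducing A symmetrically gives the diagonal entries 36, 1, 0.
That gives 2 positive, 1 zero pivots.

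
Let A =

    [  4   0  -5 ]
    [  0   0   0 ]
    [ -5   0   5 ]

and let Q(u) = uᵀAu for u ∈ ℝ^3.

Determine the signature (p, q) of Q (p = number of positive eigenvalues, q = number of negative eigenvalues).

Row-reducing A symmetrically gives the diagonal entries 4, 0, -5/4.
So there are 1 positive, 1 negative, 1 zero pivots.

(1, 1)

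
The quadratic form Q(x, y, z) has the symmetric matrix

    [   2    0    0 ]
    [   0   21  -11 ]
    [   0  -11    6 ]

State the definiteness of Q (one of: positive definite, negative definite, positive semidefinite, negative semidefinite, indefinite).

positive definite

Leading principal minors: Δ_1 = 2, Δ_2 = 42, Δ_3 = 10.
All leading principal minors are positive, so by Sylvester's criterion Q is positive definite.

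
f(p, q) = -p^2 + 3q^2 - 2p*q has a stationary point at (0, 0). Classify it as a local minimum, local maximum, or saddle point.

The Hessian at the origin is H = [[-2, -2], [-2, 6]].
det H = -2·6 − (-2)² = -16 < 0, so H is indefinite.
Therefore the origin is a saddle point.

saddle point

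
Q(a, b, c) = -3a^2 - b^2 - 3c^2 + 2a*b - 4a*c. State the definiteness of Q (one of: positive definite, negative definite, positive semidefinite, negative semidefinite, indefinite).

The symmetric matrix of Q is A = [[-3, 1, -2], [1, -1, 0], [-2, 0, -3]].
Leading principal minors: Δ_1 = -3, Δ_2 = 2, Δ_3 = -2.
The signs alternate starting with Δ_1 < 0, so by Sylvester's criterion Q is negative definite.

negative definite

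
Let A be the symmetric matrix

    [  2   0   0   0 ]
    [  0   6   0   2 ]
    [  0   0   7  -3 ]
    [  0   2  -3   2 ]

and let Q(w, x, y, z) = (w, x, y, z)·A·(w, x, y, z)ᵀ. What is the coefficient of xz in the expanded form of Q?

The coefficient of xz is A[2,4] + A[4,2] = 2·2 = 4.

4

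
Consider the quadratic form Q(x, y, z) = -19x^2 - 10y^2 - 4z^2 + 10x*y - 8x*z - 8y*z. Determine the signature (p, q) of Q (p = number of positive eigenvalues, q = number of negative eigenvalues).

Write A = [[-19, 5, -4], [5, -10, -4], [-4, -4, -4]].
Symmetric row and column elimination reduces A to a congruent diagonal form with pivots -19, -165/19, -12/55.
Counting signs: 3 negative.

(0, 3)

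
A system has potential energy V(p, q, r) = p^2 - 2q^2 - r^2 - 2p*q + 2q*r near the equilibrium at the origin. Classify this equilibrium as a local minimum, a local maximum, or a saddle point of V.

saddle point

The Hessian at the origin is H = [[2, -2, 0], [-2, -4, 2], [0, 2, -2]].
Row-reducing H symmetrically gives the diagonal entries 2, -6, -4/3.
Counting signs: 1 positive, 2 negative.
H is indefinite, so the origin is a saddle point.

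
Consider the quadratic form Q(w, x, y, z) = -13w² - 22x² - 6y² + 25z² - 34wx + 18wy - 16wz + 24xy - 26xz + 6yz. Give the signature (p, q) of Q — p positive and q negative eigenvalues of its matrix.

The associated matrix is A = [[-13, -17, 9, -8], [-17, -22, 12, -13], [9, 12, -6, 3], [-8, -13, 3, 25]].
Applying the same elementary operations to the rows and columns of A produces a congruent diagonal matrix with entries -13, 3/13, 0, 2.
So there are 2 positive, 1 negative, 1 zero pivots.

(2, 1)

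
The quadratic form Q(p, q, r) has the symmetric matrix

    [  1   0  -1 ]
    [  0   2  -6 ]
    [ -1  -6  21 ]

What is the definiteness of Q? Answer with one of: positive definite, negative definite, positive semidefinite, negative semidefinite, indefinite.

positive definite

Congruent diagonalization of A (simultaneous row and column reduction) yields pivots 1, 2, 2.
That gives 3 positive pivots.
Hence Q is positive definite.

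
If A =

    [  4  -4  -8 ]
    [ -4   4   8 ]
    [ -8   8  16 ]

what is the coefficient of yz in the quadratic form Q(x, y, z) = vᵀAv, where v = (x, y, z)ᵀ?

The coefficient of yz is A[2,3] + A[3,2] = 2·8 = 16.

16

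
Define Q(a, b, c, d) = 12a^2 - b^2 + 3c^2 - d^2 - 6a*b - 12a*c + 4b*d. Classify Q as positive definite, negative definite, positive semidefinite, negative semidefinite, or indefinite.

indefinite

The associated matrix is A = [[12, -3, -6, 0], [-3, -1, 0, 2], [-6, 0, 3, 0], [0, 2, 0, -1]].
An LDLᵀ factorisation of A has diagonal entries 12, -7/4, 9/7, -1.
Counting signs: 2 positive, 2 negative.
Hence Q is indefinite.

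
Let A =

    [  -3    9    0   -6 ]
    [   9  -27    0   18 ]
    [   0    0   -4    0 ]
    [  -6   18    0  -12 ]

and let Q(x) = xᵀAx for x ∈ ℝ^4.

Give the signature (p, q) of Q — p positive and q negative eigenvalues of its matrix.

(0, 2)

Congruent diagonalization of A (simultaneous row and column reduction) yields pivots -3, 0, -4, 0.
That gives 2 negative, 2 zero pivots.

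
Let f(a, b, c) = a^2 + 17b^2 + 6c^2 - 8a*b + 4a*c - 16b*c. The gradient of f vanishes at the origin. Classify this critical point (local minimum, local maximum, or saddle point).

local minimum

The Hessian at the origin is H = [[2, -8, 4], [-8, 34, -16], [4, -16, 12]].
Symmetric row and column elimination reduces H to a congruent diagonal form with pivots 2, 2, 4.
That gives 3 positive pivots.
H is positive definite, so the origin is a strict local minimum.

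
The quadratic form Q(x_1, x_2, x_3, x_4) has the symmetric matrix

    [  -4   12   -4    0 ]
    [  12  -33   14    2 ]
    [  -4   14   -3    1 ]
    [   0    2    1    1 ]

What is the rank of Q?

Congruent diagonalization of A (simultaneous row and column reduction) yields pivots -4, 3, -1/3, 0.
So there are 1 positive, 2 negative, 1 zero pivots.
The rank is the number of nonzero pivots: 3.

3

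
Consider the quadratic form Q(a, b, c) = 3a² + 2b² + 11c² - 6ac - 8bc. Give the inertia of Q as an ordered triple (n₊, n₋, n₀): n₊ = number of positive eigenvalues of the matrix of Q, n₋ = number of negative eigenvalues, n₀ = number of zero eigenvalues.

(2, 0, 1)

Write A = [[3, 0, -3], [0, 2, -4], [-3, -4, 11]].
Row-reducing A symmetrically gives the diagonal entries 3, 2, 0.
So there are 2 positive, 1 zero pivots.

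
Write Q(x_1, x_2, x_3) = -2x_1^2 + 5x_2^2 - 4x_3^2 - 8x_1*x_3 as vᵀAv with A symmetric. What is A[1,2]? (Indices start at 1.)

0

The coefficient of x_1·x_2 in Q is 0. For a symmetric A this equals A[1,2] + A[2,1] = 2·A[1,2].
So A[1,2] = 0/2 = 0.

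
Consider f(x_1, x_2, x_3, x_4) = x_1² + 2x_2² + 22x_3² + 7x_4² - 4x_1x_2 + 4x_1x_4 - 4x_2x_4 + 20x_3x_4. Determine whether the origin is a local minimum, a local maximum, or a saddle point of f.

The Hessian at the origin is H = [[2, -4, 0, 4], [-4, 4, 0, -4], [0, 0, 44, 20], [4, -4, 20, 14]].
Row-reducing H symmetrically gives the diagonal entries 2, -4, 44, 10/11.
That gives 3 positive, 1 negative pivots.
H is indefinite, so the origin is a saddle point.

saddle point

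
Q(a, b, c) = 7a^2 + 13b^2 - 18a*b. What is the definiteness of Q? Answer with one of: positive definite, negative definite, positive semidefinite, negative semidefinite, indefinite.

positive semidefinite

The symmetric matrix is A = [[7, -9, 0], [-9, 13, 0], [0, 0, 0]].
Row-reducing A symmetrically gives the diagonal entries 7, 10/7, 0.
Counting signs: 2 positive, 1 zero.
Hence Q is positive semidefinite.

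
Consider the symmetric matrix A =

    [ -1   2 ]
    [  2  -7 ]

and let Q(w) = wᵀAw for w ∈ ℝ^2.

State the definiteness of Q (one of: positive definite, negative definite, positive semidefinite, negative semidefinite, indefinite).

negative definite

Leading principal minors: Δ_1 = -1, Δ_2 = 3.
The signs alternate starting with Δ_1 < 0, so by Sylvester's criterion Q is negative definite.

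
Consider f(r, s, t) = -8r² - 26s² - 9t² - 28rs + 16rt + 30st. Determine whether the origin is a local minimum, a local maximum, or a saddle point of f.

The Hessian at the origin is H = [[-16, -28, 16], [-28, -52, 30], [16, 30, -18]].
Symmetric row and column elimination reduces H to a congruent diagonal form with pivots -16, -3, -2/3.
That gives 3 negative pivots.
H is negative definite, so the origin is a strict local maximum.

local maximum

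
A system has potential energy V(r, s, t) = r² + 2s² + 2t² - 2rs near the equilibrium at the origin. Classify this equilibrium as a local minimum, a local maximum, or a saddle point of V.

local minimum

The Hessian at the origin is H = [[2, -2, 0], [-2, 4, 0], [0, 0, 4]].
Applying the same elementary operations to the rows and columns of H produces a congruent diagonal matrix with entries 2, 2, 4.
That gives 3 positive pivots.
H is positive definite, so the origin is a strict local minimum.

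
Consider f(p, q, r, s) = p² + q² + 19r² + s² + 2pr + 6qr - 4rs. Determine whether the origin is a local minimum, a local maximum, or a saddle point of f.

local minimum

The Hessian at the origin is H = [[2, 0, 2, 0], [0, 2, 6, 0], [2, 6, 38, -4], [0, 0, -4, 2]].
Row-reducing H symmetrically gives the diagonal entries 2, 2, 18, 10/9.
That gives 4 positive pivots.
H is positive definite, so the origin is a strict local minimum.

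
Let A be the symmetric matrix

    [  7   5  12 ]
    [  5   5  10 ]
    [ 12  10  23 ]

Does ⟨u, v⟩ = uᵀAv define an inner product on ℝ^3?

Row-reducing A symmetrically gives the diagonal entries 7, 10/7, 1.
Counting signs: 3 positive.
Hence Q is positive definite.
⟨·,·⟩ is an inner product exactly when A is positive definite.

yes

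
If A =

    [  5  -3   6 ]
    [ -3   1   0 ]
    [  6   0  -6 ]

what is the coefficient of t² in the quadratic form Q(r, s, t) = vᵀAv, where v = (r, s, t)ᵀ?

The coefficient of t² is the diagonal entry A[3,3] = -6.

-6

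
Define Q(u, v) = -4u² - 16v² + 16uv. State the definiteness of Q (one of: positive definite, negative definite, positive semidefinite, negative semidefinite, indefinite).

The symmetric matrix of Q is [[-4, 8], [8, -16]].
For the 2×2 matrix [[-4, 8], [8, -16]]: det = -4·-16 − (8)² = 0, trace = -20.
det = 0 so one eigenvalue is zero; the form is semidefinite with the sign of the trace.

negative semidefinite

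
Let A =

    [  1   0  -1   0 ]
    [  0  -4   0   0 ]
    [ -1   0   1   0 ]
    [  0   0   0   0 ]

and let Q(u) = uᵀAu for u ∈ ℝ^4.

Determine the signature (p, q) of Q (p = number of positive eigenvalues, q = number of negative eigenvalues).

(1, 1)

Symmetric row and column elimination reduces A to a congruent diagonal form with pivots 1, -4, 0, 0.
That gives 1 positive, 1 negative, 2 zero pivots.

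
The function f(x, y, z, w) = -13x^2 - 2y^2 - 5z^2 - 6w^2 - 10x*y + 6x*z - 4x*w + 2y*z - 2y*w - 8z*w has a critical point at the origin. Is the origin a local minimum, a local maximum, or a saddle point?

The Hessian at the origin is H = [[-26, -10, 6, -4], [-10, -4, 2, -2], [6, 2, -10, -8], [-4, -2, -8, -12]].
An LDLᵀ factorisation of H has diagonal entries -26, -2/13, -8, -2.
Counting signs: 4 negative.
H is negative definite, so the origin is a strict local maximum.

local maximum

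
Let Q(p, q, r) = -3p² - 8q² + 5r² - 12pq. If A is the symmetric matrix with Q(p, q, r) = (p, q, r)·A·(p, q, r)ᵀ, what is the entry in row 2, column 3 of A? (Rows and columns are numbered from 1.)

The coefficient of q·r in Q is 0. For a symmetric A this equals A[2,3] + A[3,2] = 2·A[2,3].
So A[2,3] = 0/2 = 0.

0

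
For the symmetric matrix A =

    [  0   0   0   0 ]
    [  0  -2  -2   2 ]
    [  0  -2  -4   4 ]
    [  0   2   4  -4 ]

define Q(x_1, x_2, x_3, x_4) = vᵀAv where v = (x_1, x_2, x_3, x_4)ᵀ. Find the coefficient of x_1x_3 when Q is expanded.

0

The coefficient of x_1x_3 is A[1,3] + A[3,1] = 2·0 = 0.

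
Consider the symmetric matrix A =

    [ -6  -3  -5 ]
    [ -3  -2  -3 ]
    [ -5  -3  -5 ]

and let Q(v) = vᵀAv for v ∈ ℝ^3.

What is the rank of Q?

3

Congruent diagonalization of A (simultaneous row and column reduction) yields pivots -6, -1/2, -1/3.
So there are 3 negative pivots.
The rank is the number of nonzero pivots: 3.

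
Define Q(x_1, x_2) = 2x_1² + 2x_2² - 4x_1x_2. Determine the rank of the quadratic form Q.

The associated matrix is A = [[2, -2], [-2, 2]].
Symmetric row and column elimination reduces A to a congruent diagonal form with pivots 2, 0.
Counting signs: 1 positive, 1 zero.
The rank is the number of nonzero pivots: 1.

1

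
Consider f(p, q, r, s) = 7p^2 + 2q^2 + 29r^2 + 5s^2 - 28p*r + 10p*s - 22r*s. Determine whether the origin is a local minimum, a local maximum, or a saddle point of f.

local minimum

The Hessian at the origin is H = [[14, 0, -28, 10], [0, 4, 0, 0], [-28, 0, 58, -22], [10, 0, -22, 10]].
Congruent diagonalization of H (simultaneous row and column reduction) yields pivots 14, 4, 2, 6/7.
That gives 4 positive pivots.
H is positive definite, so the origin is a strict local minimum.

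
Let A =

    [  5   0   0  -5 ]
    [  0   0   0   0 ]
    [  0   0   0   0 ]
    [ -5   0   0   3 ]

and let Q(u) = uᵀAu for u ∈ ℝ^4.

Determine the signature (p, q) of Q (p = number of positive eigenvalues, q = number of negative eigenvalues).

Applying the same elementary operations to the rows and columns of A produces a congruent diagonal matrix with entries 5, 0, 0, -2.
So there are 1 positive, 1 negative, 2 zero pivots.

(1, 1)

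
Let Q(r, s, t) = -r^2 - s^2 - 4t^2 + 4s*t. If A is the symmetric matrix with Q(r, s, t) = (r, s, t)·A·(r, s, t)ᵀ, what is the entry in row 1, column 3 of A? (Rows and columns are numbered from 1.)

0

The coefficient of r·t in Q is 0. For a symmetric A this equals A[1,3] + A[3,1] = 2·A[1,3].
So A[1,3] = 0/2 = 0.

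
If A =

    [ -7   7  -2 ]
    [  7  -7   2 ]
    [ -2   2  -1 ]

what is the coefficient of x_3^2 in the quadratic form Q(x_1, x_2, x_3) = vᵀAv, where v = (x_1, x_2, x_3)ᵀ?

-1

The coefficient of x_3^2 is the diagonal entry A[3,3] = -1.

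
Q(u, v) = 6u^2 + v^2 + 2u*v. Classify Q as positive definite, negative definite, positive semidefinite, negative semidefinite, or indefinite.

The symmetric matrix of Q is [[6, 1], [1, 1]].
For the 2×2 matrix [[6, 1], [1, 1]]: det = 6·1 − (1)² = 5, trace = 7.
det > 0 so both eigenvalues share the sign of the trace; trace = 7 > 0 ⇒ both positive.

positive definite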